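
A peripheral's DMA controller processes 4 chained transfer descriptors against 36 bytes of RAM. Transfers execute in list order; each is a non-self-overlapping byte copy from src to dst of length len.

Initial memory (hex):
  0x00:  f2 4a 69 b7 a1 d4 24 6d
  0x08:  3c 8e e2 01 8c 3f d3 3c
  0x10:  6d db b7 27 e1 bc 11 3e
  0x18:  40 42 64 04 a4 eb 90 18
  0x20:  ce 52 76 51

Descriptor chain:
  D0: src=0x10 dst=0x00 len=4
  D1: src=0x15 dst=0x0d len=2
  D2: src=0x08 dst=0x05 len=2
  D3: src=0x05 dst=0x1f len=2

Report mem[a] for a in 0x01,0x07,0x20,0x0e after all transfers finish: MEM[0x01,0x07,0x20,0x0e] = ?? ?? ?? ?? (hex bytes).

  after D0: wrote 4B at 0x00 = 6ddbb727
  after D1: wrote 2B at 0x0d = bc11
  after D2: wrote 2B at 0x05 = 3c8e
  after D3: wrote 2B at 0x1f = 3c8e
query mem[0x01]=0xdb, mem[0x07]=0x6d, mem[0x20]=0x8e, mem[0x0e]=0x11

MEM[0x01,0x07,0x20,0x0e] = db 6d 8e 11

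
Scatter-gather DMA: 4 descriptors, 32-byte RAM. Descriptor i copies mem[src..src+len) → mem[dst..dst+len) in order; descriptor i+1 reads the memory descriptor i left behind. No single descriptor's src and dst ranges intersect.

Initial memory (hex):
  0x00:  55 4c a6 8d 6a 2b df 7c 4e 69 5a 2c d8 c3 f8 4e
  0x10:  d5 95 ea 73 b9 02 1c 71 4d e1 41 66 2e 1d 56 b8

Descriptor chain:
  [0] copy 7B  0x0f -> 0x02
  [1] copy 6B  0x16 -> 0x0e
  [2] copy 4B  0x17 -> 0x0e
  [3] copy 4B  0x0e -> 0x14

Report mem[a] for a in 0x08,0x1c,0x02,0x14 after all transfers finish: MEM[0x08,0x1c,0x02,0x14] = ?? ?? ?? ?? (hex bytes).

D0: mem[0x02..0x08] <- [4e d5 95 ea 73 b9 02]
D1: mem[0x0e..0x13] <- [1c 71 4d e1 41 66]
D2: mem[0x0e..0x11] <- [71 4d e1 41]
D3: mem[0x14..0x17] <- [71 4d e1 41]
query mem[0x08]=0x02, mem[0x1c]=0x2e, mem[0x02]=0x4e, mem[0x14]=0x71

MEM[0x08,0x1c,0x02,0x14] = 02 2e 4e 71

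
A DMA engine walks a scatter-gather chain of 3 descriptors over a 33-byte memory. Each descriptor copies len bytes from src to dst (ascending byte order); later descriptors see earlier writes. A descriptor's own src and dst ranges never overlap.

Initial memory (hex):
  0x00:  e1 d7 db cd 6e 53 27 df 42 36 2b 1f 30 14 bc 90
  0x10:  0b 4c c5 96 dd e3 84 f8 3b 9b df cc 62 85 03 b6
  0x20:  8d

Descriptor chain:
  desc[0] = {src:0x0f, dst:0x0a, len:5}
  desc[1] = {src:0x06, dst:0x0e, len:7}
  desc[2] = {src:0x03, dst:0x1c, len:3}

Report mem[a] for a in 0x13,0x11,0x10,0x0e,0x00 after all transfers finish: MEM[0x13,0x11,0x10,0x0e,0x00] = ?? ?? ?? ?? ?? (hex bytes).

D0: mem[0x0a..0x0e] <- [90 0b 4c c5 96]
D1: mem[0x0e..0x14] <- [27 df 42 36 90 0b 4c]
D2: mem[0x1c..0x1e] <- [cd 6e 53]
query mem[0x13]=0x0b, mem[0x11]=0x36, mem[0x10]=0x42, mem[0x0e]=0x27, mem[0x00]=0xe1

MEM[0x13,0x11,0x10,0x0e,0x00] = 0b 36 42 27 e1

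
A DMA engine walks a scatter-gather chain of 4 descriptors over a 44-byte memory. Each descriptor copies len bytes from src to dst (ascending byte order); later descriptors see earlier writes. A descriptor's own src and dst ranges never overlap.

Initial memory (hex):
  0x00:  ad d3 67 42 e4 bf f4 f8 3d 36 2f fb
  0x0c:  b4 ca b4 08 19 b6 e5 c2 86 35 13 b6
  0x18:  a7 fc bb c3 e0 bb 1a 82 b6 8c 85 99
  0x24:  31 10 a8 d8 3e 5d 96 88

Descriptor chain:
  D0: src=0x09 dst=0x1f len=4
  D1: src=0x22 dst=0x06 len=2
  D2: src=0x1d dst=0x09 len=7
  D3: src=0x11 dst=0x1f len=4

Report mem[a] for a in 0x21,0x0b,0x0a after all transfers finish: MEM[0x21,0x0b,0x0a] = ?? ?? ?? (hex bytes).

D0: mem[0x1f..0x22] <- [36 2f fb b4]
D1: mem[0x06..0x07] <- [b4 99]
D2: mem[0x09..0x0f] <- [bb 1a 36 2f fb b4 99]
D3: mem[0x1f..0x22] <- [b6 e5 c2 86]
query mem[0x21]=0xc2, mem[0x0b]=0x36, mem[0x0a]=0x1a

MEM[0x21,0x0b,0x0a] = c2 36 1a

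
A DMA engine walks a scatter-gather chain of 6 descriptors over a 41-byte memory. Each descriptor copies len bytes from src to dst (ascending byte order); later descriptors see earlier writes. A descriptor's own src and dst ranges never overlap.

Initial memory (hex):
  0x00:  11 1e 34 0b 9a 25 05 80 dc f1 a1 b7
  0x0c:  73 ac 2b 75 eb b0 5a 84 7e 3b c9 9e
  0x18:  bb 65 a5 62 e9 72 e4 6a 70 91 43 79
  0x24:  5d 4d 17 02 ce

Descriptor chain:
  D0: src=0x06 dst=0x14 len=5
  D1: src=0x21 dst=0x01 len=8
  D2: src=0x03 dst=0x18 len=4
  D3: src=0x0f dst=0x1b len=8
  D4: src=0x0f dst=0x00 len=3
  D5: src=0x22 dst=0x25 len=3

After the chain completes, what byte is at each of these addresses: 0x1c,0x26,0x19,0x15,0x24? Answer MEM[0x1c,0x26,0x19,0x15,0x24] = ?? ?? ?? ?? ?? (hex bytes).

MEM[0x1c,0x26,0x19,0x15,0x24] = eb 79 5d 80 5d

[0] 0x06->0x14 len=5 : 05 80 dc f1 a1
[1] 0x21->0x01 len=8 : 91 43 79 5d 4d 17 02 ce
[2] 0x03->0x18 len=4 : 79 5d 4d 17
[3] 0x0f->0x1b len=8 : 75 eb b0 5a 84 05 80 dc
[4] 0x0f->0x00 len=3 : 75 eb b0
[5] 0x22->0x25 len=3 : dc 79 5d
query mem[0x1c]=0xeb, mem[0x26]=0x79, mem[0x19]=0x5d, mem[0x15]=0x80, mem[0x24]=0x5d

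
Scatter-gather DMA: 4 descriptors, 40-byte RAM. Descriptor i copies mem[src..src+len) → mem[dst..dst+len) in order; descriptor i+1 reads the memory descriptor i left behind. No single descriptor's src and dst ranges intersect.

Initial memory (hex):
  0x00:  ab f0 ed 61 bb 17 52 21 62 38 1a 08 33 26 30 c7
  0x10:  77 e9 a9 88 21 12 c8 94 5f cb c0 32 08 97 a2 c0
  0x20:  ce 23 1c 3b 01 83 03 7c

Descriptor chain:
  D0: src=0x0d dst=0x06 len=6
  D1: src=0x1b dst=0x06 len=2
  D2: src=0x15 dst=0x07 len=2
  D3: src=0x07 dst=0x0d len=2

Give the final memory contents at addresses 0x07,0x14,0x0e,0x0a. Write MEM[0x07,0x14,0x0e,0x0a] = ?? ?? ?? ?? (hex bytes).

D0: mem[0x06..0x0b] <- [26 30 c7 77 e9 a9]
D1: mem[0x06..0x07] <- [32 08]
D2: mem[0x07..0x08] <- [12 c8]
D3: mem[0x0d..0x0e] <- [12 c8]
query mem[0x07]=0x12, mem[0x14]=0x21, mem[0x0e]=0xc8, mem[0x0a]=0xe9

MEM[0x07,0x14,0x0e,0x0a] = 12 21 c8 e9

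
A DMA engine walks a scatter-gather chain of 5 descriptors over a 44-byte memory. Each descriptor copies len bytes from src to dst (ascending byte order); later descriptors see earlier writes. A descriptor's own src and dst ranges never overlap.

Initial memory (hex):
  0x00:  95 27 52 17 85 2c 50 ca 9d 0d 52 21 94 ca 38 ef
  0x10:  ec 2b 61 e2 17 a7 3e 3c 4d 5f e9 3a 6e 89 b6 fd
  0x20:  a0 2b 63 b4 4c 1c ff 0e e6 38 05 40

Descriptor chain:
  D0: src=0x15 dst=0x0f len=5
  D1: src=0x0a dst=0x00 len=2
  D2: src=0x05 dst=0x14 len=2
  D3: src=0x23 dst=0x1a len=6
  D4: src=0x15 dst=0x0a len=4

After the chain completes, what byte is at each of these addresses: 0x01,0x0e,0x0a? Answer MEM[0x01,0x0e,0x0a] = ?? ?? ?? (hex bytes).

MEM[0x01,0x0e,0x0a] = 21 38 50

  after D0: wrote 5B at 0x0f = a73e3c4d5f
  after D1: wrote 2B at 0x00 = 5221
  after D2: wrote 2B at 0x14 = 2c50
  after D3: wrote 6B at 0x1a = b44c1cff0ee6
  after D4: wrote 4B at 0x0a = 503e3c4d
query mem[0x01]=0x21, mem[0x0e]=0x38, mem[0x0a]=0x50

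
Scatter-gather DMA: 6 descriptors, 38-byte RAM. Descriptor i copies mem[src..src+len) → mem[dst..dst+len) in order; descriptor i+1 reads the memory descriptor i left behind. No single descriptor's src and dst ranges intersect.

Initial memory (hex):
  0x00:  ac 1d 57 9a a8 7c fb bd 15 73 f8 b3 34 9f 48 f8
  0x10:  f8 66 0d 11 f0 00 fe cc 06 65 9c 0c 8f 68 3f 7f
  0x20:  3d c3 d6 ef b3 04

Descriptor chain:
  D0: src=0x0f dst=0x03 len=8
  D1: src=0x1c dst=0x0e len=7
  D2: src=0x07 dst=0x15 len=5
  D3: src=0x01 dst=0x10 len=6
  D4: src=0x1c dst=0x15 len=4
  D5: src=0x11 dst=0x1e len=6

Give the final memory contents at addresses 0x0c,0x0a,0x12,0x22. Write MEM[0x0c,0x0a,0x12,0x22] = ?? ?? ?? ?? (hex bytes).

[0] 0x0f->0x03 len=8 : f8 f8 66 0d 11 f0 00 fe
[1] 0x1c->0x0e len=7 : 8f 68 3f 7f 3d c3 d6
[2] 0x07->0x15 len=5 : 11 f0 00 fe b3
[3] 0x01->0x10 len=6 : 1d 57 f8 f8 66 0d
[4] 0x1c->0x15 len=4 : 8f 68 3f 7f
[5] 0x11->0x1e len=6 : 57 f8 f8 66 8f 68
query mem[0x0c]=0x34, mem[0x0a]=0xfe, mem[0x12]=0xf8, mem[0x22]=0x8f

MEM[0x0c,0x0a,0x12,0x22] = 34 fe f8 8f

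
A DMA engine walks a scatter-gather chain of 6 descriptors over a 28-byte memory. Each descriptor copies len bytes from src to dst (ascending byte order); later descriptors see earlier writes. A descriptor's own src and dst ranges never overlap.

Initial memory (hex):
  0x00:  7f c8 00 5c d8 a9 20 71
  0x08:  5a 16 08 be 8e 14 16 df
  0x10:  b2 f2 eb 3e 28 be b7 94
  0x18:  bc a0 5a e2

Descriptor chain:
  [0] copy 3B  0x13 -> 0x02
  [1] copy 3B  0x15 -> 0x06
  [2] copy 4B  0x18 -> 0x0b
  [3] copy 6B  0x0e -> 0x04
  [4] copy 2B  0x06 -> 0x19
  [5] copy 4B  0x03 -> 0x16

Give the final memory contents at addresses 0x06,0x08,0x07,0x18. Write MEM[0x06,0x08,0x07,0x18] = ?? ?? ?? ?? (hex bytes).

[0] 0x13->0x02 len=3 : 3e 28 be
[1] 0x15->0x06 len=3 : be b7 94
[2] 0x18->0x0b len=4 : bc a0 5a e2
[3] 0x0e->0x04 len=6 : e2 df b2 f2 eb 3e
[4] 0x06->0x19 len=2 : b2 f2
[5] 0x03->0x16 len=4 : 28 e2 df b2
query mem[0x06]=0xb2, mem[0x08]=0xeb, mem[0x07]=0xf2, mem[0x18]=0xdf

MEM[0x06,0x08,0x07,0x18] = b2 eb f2 df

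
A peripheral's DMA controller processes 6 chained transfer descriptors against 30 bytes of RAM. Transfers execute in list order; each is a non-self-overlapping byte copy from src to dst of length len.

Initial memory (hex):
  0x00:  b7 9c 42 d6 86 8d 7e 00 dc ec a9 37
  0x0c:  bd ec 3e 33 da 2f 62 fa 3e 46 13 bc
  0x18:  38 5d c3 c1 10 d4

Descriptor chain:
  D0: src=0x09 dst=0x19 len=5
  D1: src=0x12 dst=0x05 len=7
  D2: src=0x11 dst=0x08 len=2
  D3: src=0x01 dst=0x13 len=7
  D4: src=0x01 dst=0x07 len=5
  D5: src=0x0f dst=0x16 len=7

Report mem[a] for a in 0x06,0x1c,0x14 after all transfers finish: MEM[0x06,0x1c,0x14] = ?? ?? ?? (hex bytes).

D0: mem[0x19..0x1d] <- [ec a9 37 bd ec]
D1: mem[0x05..0x0b] <- [62 fa 3e 46 13 bc 38]
D2: mem[0x08..0x09] <- [2f 62]
D3: mem[0x13..0x19] <- [9c 42 d6 86 62 fa 3e]
D4: mem[0x07..0x0b] <- [9c 42 d6 86 62]
D5: mem[0x16..0x1c] <- [33 da 2f 62 9c 42 d6]
query mem[0x06]=0xfa, mem[0x1c]=0xd6, mem[0x14]=0x42

MEM[0x06,0x1c,0x14] = fa d6 42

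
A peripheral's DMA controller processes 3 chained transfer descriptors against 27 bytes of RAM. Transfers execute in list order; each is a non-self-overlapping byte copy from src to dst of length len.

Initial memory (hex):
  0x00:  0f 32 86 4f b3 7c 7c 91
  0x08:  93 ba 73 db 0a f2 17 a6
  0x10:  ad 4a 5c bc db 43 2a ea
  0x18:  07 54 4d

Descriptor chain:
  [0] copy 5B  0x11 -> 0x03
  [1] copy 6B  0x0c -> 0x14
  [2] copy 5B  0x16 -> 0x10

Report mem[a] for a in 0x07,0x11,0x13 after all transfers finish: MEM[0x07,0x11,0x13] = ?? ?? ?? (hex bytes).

MEM[0x07,0x11,0x13] = 43 a6 4a

D0: mem[0x03..0x07] <- [4a 5c bc db 43]
D1: mem[0x14..0x19] <- [0a f2 17 a6 ad 4a]
D2: mem[0x10..0x14] <- [17 a6 ad 4a 4d]
query mem[0x07]=0x43, mem[0x11]=0xa6, mem[0x13]=0x4a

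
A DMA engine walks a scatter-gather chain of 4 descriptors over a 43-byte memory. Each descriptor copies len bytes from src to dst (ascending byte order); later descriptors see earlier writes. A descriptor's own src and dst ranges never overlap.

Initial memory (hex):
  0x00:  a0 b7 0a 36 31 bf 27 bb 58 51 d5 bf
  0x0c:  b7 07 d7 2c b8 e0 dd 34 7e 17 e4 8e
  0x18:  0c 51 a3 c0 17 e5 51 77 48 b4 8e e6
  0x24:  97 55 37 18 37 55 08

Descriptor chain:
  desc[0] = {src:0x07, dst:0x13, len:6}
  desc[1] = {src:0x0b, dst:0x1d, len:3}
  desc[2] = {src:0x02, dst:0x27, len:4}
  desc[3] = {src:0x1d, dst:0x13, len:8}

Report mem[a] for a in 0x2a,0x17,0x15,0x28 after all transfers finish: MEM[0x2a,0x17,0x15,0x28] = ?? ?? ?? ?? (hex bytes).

D0: mem[0x13..0x18] <- [bb 58 51 d5 bf b7]
D1: mem[0x1d..0x1f] <- [bf b7 07]
D2: mem[0x27..0x2a] <- [0a 36 31 bf]
D3: mem[0x13..0x1a] <- [bf b7 07 48 b4 8e e6 97]
query mem[0x2a]=0xbf, mem[0x17]=0xb4, mem[0x15]=0x07, mem[0x28]=0x36

MEM[0x2a,0x17,0x15,0x28] = bf b4 07 36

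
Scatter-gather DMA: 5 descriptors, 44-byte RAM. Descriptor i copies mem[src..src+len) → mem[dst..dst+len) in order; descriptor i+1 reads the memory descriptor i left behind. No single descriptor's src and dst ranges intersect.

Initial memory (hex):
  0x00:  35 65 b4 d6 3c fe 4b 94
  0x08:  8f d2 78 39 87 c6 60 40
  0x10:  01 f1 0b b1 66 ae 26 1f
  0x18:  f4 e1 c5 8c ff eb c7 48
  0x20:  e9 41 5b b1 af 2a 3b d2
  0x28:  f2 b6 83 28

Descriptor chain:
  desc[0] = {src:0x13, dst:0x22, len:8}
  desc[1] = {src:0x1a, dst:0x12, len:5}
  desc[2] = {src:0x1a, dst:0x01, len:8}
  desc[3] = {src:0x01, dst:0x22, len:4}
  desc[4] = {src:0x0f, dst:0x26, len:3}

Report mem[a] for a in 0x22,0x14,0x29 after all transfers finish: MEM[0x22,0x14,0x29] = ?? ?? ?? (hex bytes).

MEM[0x22,0x14,0x29] = c5 ff c5

#0 dst[0x22+8] := {0xb1,0x66,0xae,0x26,0x1f,0xf4,0xe1,0xc5}
#1 dst[0x12+5] := {0xc5,0x8c,0xff,0xeb,0xc7}
#2 dst[0x01+8] := {0xc5,0x8c,0xff,0xeb,0xc7,0x48,0xe9,0x41}
#3 dst[0x22+4] := {0xc5,0x8c,0xff,0xeb}
#4 dst[0x26+3] := {0x40,0x01,0xf1}
query mem[0x22]=0xc5, mem[0x14]=0xff, mem[0x29]=0xc5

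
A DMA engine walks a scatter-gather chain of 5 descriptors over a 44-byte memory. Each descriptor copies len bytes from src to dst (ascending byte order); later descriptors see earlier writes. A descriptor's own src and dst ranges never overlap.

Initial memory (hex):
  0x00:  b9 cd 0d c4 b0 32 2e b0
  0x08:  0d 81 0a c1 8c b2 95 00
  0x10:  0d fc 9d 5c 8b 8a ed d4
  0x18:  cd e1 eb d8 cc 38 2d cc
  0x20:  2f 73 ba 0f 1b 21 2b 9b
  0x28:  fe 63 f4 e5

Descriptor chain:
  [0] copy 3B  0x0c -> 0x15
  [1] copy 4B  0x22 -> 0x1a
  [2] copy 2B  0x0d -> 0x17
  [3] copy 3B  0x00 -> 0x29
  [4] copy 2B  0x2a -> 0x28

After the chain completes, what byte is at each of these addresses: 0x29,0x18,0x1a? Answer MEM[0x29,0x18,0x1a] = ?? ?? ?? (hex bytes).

  after D0: wrote 3B at 0x15 = 8cb295
  after D1: wrote 4B at 0x1a = ba0f1b21
  after D2: wrote 2B at 0x17 = b295
  after D3: wrote 3B at 0x29 = b9cd0d
  after D4: wrote 2B at 0x28 = cd0d
query mem[0x29]=0x0d, mem[0x18]=0x95, mem[0x1a]=0xba

MEM[0x29,0x18,0x1a] = 0d 95 ba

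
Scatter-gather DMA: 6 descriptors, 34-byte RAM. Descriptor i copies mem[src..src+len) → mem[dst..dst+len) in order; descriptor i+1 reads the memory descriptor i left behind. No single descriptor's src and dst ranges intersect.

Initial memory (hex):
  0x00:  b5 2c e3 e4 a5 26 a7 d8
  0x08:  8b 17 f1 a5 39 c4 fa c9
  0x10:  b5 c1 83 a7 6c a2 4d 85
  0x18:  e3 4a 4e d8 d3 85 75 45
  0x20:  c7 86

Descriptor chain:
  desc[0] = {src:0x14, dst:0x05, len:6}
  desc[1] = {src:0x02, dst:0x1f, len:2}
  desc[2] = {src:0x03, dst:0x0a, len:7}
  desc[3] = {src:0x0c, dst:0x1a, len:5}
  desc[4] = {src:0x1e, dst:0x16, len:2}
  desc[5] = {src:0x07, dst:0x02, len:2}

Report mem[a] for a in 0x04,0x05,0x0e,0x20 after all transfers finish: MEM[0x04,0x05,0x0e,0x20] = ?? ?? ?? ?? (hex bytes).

MEM[0x04,0x05,0x0e,0x20] = a5 6c 4d e4

  after D0: wrote 6B at 0x05 = 6ca24d85e34a
  after D1: wrote 2B at 0x1f = e3e4
  after D2: wrote 7B at 0x0a = e4a56ca24d85e3
  after D3: wrote 5B at 0x1a = 6ca24d85e3
  after D4: wrote 2B at 0x16 = e3e3
  after D5: wrote 2B at 0x02 = 4d85
query mem[0x04]=0xa5, mem[0x05]=0x6c, mem[0x0e]=0x4d, mem[0x20]=0xe4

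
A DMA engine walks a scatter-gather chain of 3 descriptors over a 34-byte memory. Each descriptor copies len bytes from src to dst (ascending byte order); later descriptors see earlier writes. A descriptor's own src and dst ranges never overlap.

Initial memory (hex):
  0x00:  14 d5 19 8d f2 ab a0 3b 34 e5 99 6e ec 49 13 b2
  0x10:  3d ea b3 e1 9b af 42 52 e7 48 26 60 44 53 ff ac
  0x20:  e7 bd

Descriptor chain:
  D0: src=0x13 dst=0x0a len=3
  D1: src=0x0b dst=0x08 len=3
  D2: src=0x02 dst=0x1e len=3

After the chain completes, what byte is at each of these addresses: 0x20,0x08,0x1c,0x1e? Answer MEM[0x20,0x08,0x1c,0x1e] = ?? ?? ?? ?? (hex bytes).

  after D0: wrote 3B at 0x0a = e19baf
  after D1: wrote 3B at 0x08 = 9baf49
  after D2: wrote 3B at 0x1e = 198df2
query mem[0x20]=0xf2, mem[0x08]=0x9b, mem[0x1c]=0x44, mem[0x1e]=0x19

MEM[0x20,0x08,0x1c,0x1e] = f2 9b 44 19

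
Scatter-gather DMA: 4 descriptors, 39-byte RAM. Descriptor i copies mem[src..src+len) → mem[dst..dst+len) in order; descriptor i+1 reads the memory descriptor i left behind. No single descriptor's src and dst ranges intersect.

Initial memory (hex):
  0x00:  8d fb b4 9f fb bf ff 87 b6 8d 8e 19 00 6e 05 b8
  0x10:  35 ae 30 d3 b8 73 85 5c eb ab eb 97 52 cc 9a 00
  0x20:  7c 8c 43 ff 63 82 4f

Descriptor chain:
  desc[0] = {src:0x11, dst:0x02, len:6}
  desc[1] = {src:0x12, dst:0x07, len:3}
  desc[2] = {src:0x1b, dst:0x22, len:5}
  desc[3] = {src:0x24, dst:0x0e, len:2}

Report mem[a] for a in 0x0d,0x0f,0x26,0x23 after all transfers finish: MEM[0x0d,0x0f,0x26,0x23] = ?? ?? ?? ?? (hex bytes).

MEM[0x0d,0x0f,0x26,0x23] = 6e 9a 00 52

#0 dst[0x02+6] := {0xae,0x30,0xd3,0xb8,0x73,0x85}
#1 dst[0x07+3] := {0x30,0xd3,0xb8}
#2 dst[0x22+5] := {0x97,0x52,0xcc,0x9a,0x00}
#3 dst[0x0e+2] := {0xcc,0x9a}
query mem[0x0d]=0x6e, mem[0x0f]=0x9a, mem[0x26]=0x00, mem[0x23]=0x52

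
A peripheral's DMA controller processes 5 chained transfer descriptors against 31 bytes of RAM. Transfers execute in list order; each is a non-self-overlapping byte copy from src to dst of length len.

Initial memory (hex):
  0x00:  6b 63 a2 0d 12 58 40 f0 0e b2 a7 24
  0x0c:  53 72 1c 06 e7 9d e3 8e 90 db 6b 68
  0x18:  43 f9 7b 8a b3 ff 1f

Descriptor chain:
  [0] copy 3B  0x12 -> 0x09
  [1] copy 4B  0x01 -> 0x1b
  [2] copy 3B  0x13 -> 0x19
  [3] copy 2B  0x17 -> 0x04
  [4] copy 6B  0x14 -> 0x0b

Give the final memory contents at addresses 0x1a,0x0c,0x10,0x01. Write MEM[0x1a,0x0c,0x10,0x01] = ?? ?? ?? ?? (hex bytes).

  after D0: wrote 3B at 0x09 = e38e90
  after D1: wrote 4B at 0x1b = 63a20d12
  after D2: wrote 3B at 0x19 = 8e90db
  after D3: wrote 2B at 0x04 = 6843
  after D4: wrote 6B at 0x0b = 90db6b68438e
query mem[0x1a]=0x90, mem[0x0c]=0xdb, mem[0x10]=0x8e, mem[0x01]=0x63

MEM[0x1a,0x0c,0x10,0x01] = 90 db 8e 63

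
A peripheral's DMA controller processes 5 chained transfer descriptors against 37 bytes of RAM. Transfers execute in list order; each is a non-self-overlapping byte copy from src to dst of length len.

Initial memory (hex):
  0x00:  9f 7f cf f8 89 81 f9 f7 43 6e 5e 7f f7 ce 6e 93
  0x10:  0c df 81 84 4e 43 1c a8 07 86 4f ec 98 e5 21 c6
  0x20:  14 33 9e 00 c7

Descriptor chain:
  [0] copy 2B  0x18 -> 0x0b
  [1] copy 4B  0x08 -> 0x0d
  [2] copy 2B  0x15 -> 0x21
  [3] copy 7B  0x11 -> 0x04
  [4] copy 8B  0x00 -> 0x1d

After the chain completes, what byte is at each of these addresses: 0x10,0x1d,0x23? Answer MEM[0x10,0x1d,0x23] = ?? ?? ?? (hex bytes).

MEM[0x10,0x1d,0x23] = 07 9f 84

  after D0: wrote 2B at 0x0b = 0786
  after D1: wrote 4B at 0x0d = 436e5e07
  after D2: wrote 2B at 0x21 = 431c
  after D3: wrote 7B at 0x04 = df81844e431ca8
  after D4: wrote 8B at 0x1d = 9f7fcff8df81844e
query mem[0x10]=0x07, mem[0x1d]=0x9f, mem[0x23]=0x84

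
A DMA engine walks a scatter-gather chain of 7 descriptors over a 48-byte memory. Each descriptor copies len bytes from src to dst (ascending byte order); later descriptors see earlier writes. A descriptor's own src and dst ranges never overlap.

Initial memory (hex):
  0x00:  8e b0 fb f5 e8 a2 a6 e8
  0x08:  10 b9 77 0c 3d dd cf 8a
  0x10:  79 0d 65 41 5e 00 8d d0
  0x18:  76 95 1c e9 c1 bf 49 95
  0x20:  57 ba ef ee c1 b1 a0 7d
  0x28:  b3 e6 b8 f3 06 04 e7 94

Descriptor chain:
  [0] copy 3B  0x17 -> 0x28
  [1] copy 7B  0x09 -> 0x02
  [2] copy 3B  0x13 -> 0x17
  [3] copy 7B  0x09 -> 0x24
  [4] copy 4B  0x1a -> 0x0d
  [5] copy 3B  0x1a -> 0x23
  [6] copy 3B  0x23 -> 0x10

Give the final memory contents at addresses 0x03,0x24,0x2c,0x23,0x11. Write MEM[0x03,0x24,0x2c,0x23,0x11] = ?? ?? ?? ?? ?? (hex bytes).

MEM[0x03,0x24,0x2c,0x23,0x11] = 77 e9 06 1c e9

  after D0: wrote 3B at 0x28 = d07695
  after D1: wrote 7B at 0x02 = b9770c3dddcf8a
  after D2: wrote 3B at 0x17 = 415e00
  after D3: wrote 7B at 0x24 = b9770c3dddcf8a
  after D4: wrote 4B at 0x0d = 1ce9c1bf
  after D5: wrote 3B at 0x23 = 1ce9c1
  after D6: wrote 3B at 0x10 = 1ce9c1
query mem[0x03]=0x77, mem[0x24]=0xe9, mem[0x2c]=0x06, mem[0x23]=0x1c, mem[0x11]=0xe9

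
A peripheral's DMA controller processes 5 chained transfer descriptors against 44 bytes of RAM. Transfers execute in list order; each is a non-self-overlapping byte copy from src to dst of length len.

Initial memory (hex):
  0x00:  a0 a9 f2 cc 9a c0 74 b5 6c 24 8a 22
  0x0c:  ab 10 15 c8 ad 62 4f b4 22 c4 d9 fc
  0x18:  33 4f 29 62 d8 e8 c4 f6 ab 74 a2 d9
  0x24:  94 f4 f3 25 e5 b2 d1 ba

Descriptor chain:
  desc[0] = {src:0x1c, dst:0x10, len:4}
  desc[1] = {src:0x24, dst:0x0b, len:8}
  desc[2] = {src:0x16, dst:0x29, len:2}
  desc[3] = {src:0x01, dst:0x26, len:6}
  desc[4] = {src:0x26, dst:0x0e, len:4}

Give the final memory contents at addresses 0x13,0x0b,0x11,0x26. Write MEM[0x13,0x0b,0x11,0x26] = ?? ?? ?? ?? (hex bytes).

#0 dst[0x10+4] := {0xd8,0xe8,0xc4,0xf6}
#1 dst[0x0b+8] := {0x94,0xf4,0xf3,0x25,0xe5,0xb2,0xd1,0xba}
#2 dst[0x29+2] := {0xd9,0xfc}
#3 dst[0x26+6] := {0xa9,0xf2,0xcc,0x9a,0xc0,0x74}
#4 dst[0x0e+4] := {0xa9,0xf2,0xcc,0x9a}
query mem[0x13]=0xf6, mem[0x0b]=0x94, mem[0x11]=0x9a, mem[0x26]=0xa9

MEM[0x13,0x0b,0x11,0x26] = f6 94 9a a9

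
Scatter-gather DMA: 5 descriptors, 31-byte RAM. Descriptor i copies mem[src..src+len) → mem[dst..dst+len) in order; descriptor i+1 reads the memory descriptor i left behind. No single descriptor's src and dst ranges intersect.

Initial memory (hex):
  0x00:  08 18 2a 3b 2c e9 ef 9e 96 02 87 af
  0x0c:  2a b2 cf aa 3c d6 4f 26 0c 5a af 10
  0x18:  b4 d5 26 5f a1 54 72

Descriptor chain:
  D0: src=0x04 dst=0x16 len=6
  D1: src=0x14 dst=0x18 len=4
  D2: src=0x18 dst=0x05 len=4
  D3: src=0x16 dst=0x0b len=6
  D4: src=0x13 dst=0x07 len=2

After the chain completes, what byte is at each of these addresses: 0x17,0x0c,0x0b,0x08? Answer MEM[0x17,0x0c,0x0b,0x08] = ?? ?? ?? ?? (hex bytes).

[0] 0x04->0x16 len=6 : 2c e9 ef 9e 96 02
[1] 0x14->0x18 len=4 : 0c 5a 2c e9
[2] 0x18->0x05 len=4 : 0c 5a 2c e9
[3] 0x16->0x0b len=6 : 2c e9 0c 5a 2c e9
[4] 0x13->0x07 len=2 : 26 0c
query mem[0x17]=0xe9, mem[0x0c]=0xe9, mem[0x0b]=0x2c, mem[0x08]=0x0c

MEM[0x17,0x0c,0x0b,0x08] = e9 e9 2c 0c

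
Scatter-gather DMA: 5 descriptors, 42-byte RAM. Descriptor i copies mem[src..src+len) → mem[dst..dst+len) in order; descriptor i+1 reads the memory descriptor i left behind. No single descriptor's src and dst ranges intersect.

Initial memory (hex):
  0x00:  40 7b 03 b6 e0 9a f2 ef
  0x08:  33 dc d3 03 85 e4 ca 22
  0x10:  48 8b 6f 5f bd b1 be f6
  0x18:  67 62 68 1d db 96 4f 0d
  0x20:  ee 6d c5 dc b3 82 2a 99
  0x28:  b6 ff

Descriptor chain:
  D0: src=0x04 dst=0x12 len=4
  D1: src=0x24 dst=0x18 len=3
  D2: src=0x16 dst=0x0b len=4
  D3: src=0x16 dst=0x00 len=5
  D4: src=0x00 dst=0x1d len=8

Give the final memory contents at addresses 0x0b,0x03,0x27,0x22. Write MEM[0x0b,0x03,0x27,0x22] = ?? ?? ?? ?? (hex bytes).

MEM[0x0b,0x03,0x27,0x22] = be 82 99 9a

[0] 0x04->0x12 len=4 : e0 9a f2 ef
[1] 0x24->0x18 len=3 : b3 82 2a
[2] 0x16->0x0b len=4 : be f6 b3 82
[3] 0x16->0x00 len=5 : be f6 b3 82 2a
[4] 0x00->0x1d len=8 : be f6 b3 82 2a 9a f2 ef
query mem[0x0b]=0xbe, mem[0x03]=0x82, mem[0x27]=0x99, mem[0x22]=0x9a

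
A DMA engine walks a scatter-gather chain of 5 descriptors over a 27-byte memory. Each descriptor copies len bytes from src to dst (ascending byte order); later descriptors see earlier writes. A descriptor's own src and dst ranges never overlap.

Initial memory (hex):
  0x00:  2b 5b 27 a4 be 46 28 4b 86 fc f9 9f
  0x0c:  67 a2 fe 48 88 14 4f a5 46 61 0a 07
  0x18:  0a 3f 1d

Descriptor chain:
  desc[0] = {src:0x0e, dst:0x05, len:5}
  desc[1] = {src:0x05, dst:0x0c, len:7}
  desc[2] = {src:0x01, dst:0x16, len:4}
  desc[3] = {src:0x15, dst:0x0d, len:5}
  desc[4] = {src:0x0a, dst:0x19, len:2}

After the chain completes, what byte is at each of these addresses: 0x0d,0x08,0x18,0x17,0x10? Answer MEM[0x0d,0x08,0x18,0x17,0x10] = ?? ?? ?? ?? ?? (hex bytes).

#0 dst[0x05+5] := {0xfe,0x48,0x88,0x14,0x4f}
#1 dst[0x0c+7] := {0xfe,0x48,0x88,0x14,0x4f,0xf9,0x9f}
#2 dst[0x16+4] := {0x5b,0x27,0xa4,0xbe}
#3 dst[0x0d+5] := {0x61,0x5b,0x27,0xa4,0xbe}
#4 dst[0x19+2] := {0xf9,0x9f}
query mem[0x0d]=0x61, mem[0x08]=0x14, mem[0x18]=0xa4, mem[0x17]=0x27, mem[0x10]=0xa4

MEM[0x0d,0x08,0x18,0x17,0x10] = 61 14 a4 27 a4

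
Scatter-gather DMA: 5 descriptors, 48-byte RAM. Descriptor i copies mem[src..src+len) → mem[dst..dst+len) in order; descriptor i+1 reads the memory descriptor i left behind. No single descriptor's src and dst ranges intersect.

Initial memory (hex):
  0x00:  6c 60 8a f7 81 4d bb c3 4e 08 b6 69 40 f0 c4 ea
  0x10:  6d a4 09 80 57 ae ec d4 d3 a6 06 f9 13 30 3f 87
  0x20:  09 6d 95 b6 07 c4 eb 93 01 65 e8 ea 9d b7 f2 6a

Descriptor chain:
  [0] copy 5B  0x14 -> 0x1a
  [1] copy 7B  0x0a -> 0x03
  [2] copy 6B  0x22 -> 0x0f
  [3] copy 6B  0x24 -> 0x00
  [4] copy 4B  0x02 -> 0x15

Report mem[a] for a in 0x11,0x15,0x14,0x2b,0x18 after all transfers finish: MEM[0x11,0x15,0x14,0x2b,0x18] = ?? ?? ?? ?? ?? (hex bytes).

[0] 0x14->0x1a len=5 : 57 ae ec d4 d3
[1] 0x0a->0x03 len=7 : b6 69 40 f0 c4 ea 6d
[2] 0x22->0x0f len=6 : 95 b6 07 c4 eb 93
[3] 0x24->0x00 len=6 : 07 c4 eb 93 01 65
[4] 0x02->0x15 len=4 : eb 93 01 65
query mem[0x11]=0x07, mem[0x15]=0xeb, mem[0x14]=0x93, mem[0x2b]=0xea, mem[0x18]=0x65

MEM[0x11,0x15,0x14,0x2b,0x18] = 07 eb 93 ea 65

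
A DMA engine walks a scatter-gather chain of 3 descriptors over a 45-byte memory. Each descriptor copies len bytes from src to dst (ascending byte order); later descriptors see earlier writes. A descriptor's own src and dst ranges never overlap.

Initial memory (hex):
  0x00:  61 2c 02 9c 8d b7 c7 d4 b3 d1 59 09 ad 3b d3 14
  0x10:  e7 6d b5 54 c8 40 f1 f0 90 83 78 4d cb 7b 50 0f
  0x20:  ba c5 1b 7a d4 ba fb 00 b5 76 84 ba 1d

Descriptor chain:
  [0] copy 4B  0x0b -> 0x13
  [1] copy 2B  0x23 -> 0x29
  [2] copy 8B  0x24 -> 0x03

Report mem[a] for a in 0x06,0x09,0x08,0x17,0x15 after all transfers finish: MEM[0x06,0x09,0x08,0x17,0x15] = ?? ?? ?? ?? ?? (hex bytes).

MEM[0x06,0x09,0x08,0x17,0x15] = 00 d4 7a f0 3b

D0: mem[0x13..0x16] <- [09 ad 3b d3]
D1: mem[0x29..0x2a] <- [7a d4]
D2: mem[0x03..0x0a] <- [d4 ba fb 00 b5 7a d4 ba]
query mem[0x06]=0x00, mem[0x09]=0xd4, mem[0x08]=0x7a, mem[0x17]=0xf0, mem[0x15]=0x3b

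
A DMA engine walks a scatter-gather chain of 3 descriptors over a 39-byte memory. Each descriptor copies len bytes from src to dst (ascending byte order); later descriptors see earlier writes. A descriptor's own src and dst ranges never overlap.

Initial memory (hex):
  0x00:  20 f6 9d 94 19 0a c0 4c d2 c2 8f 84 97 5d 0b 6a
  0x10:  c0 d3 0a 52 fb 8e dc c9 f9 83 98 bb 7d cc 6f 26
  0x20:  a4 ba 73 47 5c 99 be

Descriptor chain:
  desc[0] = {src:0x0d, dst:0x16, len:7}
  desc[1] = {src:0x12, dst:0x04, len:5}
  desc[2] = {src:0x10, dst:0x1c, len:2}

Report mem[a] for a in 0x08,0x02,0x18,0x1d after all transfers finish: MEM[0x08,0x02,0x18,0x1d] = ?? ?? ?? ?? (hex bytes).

  after D0: wrote 7B at 0x16 = 5d0b6ac0d30a52
  after D1: wrote 5B at 0x04 = 0a52fb8e5d
  after D2: wrote 2B at 0x1c = c0d3
query mem[0x08]=0x5d, mem[0x02]=0x9d, mem[0x18]=0x6a, mem[0x1d]=0xd3

MEM[0x08,0x02,0x18,0x1d] = 5d 9d 6a d3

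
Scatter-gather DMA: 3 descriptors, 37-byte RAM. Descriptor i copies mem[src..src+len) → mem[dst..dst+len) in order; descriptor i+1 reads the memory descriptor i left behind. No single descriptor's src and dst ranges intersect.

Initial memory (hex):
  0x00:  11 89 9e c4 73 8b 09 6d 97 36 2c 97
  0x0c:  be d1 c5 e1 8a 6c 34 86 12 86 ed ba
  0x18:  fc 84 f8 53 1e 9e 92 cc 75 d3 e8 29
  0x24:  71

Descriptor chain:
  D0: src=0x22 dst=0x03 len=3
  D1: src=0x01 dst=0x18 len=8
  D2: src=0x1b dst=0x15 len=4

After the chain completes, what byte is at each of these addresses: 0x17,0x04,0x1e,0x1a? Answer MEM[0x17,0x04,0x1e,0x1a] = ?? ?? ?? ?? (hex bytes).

  after D0: wrote 3B at 0x03 = e82971
  after D1: wrote 8B at 0x18 = 899ee82971096d97
  after D2: wrote 4B at 0x15 = 2971096d
query mem[0x17]=0x09, mem[0x04]=0x29, mem[0x1e]=0x6d, mem[0x1a]=0xe8

MEM[0x17,0x04,0x1e,0x1a] = 09 29 6d e8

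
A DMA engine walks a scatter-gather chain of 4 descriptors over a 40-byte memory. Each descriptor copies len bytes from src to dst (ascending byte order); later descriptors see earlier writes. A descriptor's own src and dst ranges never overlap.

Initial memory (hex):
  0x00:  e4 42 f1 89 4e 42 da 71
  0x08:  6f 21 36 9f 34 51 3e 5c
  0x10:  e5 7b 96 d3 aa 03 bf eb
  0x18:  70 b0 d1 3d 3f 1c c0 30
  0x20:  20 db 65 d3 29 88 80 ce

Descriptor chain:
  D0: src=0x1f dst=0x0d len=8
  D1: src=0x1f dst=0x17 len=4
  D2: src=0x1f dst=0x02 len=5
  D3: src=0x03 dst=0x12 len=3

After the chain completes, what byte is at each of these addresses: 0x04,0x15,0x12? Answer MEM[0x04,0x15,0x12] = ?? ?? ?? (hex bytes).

MEM[0x04,0x15,0x12] = db 03 20

#0 dst[0x0d+8] := {0x30,0x20,0xdb,0x65,0xd3,0x29,0x88,0x80}
#1 dst[0x17+4] := {0x30,0x20,0xdb,0x65}
#2 dst[0x02+5] := {0x30,0x20,0xdb,0x65,0xd3}
#3 dst[0x12+3] := {0x20,0xdb,0x65}
query mem[0x04]=0xdb, mem[0x15]=0x03, mem[0x12]=0x20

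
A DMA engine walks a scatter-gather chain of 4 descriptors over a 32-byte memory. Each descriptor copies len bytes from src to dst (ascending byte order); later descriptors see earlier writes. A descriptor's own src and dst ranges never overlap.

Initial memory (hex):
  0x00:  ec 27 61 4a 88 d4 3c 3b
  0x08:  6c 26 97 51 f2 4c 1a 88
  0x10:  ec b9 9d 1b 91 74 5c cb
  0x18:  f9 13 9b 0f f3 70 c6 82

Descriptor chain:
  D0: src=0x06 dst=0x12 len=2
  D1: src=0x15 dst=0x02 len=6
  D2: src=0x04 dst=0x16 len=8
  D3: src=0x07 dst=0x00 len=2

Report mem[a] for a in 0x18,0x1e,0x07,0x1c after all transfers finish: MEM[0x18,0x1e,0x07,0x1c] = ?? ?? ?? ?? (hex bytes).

  after D0: wrote 2B at 0x12 = 3c3b
  after D1: wrote 6B at 0x02 = 745ccbf9139b
  after D2: wrote 8B at 0x16 = cbf9139b6c269751
  after D3: wrote 2B at 0x00 = 9b6c
query mem[0x18]=0x13, mem[0x1e]=0xc6, mem[0x07]=0x9b, mem[0x1c]=0x97

MEM[0x18,0x1e,0x07,0x1c] = 13 c6 9b 97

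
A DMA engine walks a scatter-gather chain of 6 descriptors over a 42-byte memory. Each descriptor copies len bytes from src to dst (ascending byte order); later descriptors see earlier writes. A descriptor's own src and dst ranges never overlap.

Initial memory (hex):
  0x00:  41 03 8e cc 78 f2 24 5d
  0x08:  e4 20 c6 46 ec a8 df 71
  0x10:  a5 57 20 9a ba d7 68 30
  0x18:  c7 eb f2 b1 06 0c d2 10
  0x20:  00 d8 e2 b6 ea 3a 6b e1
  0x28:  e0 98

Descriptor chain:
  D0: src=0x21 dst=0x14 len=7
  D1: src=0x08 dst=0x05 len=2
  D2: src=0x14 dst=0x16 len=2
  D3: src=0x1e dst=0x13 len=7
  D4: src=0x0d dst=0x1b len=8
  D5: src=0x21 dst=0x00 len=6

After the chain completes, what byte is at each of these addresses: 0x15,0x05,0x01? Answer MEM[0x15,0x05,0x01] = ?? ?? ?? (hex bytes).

MEM[0x15,0x05,0x01] = 00 6b 10

[0] 0x21->0x14 len=7 : d8 e2 b6 ea 3a 6b e1
[1] 0x08->0x05 len=2 : e4 20
[2] 0x14->0x16 len=2 : d8 e2
[3] 0x1e->0x13 len=7 : d2 10 00 d8 e2 b6 ea
[4] 0x0d->0x1b len=8 : a8 df 71 a5 57 20 d2 10
[5] 0x21->0x00 len=6 : d2 10 b6 ea 3a 6b
query mem[0x15]=0x00, mem[0x05]=0x6b, mem[0x01]=0x10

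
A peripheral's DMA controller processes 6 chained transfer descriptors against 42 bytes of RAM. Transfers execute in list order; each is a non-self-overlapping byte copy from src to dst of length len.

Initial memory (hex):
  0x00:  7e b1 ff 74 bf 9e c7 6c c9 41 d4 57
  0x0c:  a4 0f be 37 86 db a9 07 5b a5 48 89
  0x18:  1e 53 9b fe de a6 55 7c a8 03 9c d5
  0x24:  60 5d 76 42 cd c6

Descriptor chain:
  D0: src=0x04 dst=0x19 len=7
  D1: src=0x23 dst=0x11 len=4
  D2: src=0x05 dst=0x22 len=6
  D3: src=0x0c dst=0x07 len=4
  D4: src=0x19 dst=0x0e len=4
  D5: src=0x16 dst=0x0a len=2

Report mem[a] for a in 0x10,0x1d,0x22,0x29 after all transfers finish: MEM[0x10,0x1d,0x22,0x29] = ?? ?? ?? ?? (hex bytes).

MEM[0x10,0x1d,0x22,0x29] = c7 c9 9e c6

  after D0: wrote 7B at 0x19 = bf9ec76cc941d4
  after D1: wrote 4B at 0x11 = d5605d76
  after D2: wrote 6B at 0x22 = 9ec76cc941d4
  after D3: wrote 4B at 0x07 = a40fbe37
  after D4: wrote 4B at 0x0e = bf9ec76c
  after D5: wrote 2B at 0x0a = 4889
query mem[0x10]=0xc7, mem[0x1d]=0xc9, mem[0x22]=0x9e, mem[0x29]=0xc6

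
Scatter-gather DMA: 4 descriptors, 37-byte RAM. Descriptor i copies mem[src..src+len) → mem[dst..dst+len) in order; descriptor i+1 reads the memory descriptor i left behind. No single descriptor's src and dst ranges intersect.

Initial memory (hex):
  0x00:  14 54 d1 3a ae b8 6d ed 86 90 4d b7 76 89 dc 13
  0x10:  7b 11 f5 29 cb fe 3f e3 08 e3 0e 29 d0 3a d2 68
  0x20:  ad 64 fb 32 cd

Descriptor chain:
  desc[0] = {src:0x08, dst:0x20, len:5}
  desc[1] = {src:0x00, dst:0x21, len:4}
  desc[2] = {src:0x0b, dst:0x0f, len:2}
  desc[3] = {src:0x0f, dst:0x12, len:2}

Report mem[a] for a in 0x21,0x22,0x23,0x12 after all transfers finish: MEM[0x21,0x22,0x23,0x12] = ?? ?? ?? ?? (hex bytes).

MEM[0x21,0x22,0x23,0x12] = 14 54 d1 b7

D0: mem[0x20..0x24] <- [86 90 4d b7 76]
D1: mem[0x21..0x24] <- [14 54 d1 3a]
D2: mem[0x0f..0x10] <- [b7 76]
D3: mem[0x12..0x13] <- [b7 76]
query mem[0x21]=0x14, mem[0x22]=0x54, mem[0x23]=0xd1, mem[0x12]=0xb7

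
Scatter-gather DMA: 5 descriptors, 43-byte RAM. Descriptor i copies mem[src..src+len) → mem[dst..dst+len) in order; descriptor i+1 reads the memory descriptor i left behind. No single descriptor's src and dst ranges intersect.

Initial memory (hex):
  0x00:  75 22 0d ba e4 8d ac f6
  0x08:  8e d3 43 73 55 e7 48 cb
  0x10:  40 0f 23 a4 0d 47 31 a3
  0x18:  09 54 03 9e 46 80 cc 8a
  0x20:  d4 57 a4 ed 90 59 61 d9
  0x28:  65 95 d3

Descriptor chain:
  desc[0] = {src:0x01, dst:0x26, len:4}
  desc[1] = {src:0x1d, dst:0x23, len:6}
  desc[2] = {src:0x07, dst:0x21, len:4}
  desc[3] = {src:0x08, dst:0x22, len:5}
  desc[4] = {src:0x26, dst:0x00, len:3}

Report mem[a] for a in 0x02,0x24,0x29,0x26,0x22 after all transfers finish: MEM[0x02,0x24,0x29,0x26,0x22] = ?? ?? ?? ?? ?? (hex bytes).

[0] 0x01->0x26 len=4 : 22 0d ba e4
[1] 0x1d->0x23 len=6 : 80 cc 8a d4 57 a4
[2] 0x07->0x21 len=4 : f6 8e d3 43
[3] 0x08->0x22 len=5 : 8e d3 43 73 55
[4] 0x26->0x00 len=3 : 55 57 a4
query mem[0x02]=0xa4, mem[0x24]=0x43, mem[0x29]=0xe4, mem[0x26]=0x55, mem[0x22]=0x8e

MEM[0x02,0x24,0x29,0x26,0x22] = a4 43 e4 55 8e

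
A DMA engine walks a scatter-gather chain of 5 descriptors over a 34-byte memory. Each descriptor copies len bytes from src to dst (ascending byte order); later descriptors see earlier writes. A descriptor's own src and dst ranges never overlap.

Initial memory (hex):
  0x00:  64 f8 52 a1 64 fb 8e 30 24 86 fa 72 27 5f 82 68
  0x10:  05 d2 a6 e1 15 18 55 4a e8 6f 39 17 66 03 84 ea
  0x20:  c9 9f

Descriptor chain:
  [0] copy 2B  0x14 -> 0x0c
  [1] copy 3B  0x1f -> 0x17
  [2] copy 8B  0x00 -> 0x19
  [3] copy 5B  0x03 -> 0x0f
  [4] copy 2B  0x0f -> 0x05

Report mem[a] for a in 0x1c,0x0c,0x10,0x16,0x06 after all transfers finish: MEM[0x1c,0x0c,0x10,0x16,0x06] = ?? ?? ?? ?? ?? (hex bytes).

#0 dst[0x0c+2] := {0x15,0x18}
#1 dst[0x17+3] := {0xea,0xc9,0x9f}
#2 dst[0x19+8] := {0x64,0xf8,0x52,0xa1,0x64,0xfb,0x8e,0x30}
#3 dst[0x0f+5] := {0xa1,0x64,0xfb,0x8e,0x30}
#4 dst[0x05+2] := {0xa1,0x64}
query mem[0x1c]=0xa1, mem[0x0c]=0x15, mem[0x10]=0x64, mem[0x16]=0x55, mem[0x06]=0x64

MEM[0x1c,0x0c,0x10,0x16,0x06] = a1 15 64 55 64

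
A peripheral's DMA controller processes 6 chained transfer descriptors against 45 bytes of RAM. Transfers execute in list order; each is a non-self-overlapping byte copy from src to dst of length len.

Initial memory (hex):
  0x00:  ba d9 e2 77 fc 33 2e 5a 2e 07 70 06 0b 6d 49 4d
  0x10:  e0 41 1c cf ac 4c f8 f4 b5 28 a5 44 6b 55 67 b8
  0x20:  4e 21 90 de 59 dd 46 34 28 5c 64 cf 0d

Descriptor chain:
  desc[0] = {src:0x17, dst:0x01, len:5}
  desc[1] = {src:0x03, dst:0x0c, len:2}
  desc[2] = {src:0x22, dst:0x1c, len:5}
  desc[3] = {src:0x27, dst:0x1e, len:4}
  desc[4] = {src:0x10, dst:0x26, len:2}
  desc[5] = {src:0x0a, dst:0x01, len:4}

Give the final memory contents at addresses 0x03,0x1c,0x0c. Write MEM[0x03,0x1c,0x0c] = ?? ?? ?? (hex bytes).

MEM[0x03,0x1c,0x0c] = 28 90 28

  after D0: wrote 5B at 0x01 = f4b528a544
  after D1: wrote 2B at 0x0c = 28a5
  after D2: wrote 5B at 0x1c = 90de59dd46
  after D3: wrote 4B at 0x1e = 34285c64
  after D4: wrote 2B at 0x26 = e041
  after D5: wrote 4B at 0x01 = 700628a5
query mem[0x03]=0x28, mem[0x1c]=0x90, mem[0x0c]=0x28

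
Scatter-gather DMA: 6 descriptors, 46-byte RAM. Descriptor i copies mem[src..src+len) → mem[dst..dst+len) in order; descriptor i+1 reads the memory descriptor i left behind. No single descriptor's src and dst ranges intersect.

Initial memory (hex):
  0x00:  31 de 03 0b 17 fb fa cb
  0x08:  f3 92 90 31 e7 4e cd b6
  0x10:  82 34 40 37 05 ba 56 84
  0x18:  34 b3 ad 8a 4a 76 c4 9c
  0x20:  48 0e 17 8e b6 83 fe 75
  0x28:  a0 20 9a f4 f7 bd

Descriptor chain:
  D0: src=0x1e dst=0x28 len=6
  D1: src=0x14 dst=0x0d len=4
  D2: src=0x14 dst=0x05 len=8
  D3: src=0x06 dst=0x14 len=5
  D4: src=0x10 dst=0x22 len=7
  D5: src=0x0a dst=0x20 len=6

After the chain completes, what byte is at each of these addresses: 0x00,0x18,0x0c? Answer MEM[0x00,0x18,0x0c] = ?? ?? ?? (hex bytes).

#0 dst[0x28+6] := {0xc4,0x9c,0x48,0x0e,0x17,0x8e}
#1 dst[0x0d+4] := {0x05,0xba,0x56,0x84}
#2 dst[0x05+8] := {0x05,0xba,0x56,0x84,0x34,0xb3,0xad,0x8a}
#3 dst[0x14+5] := {0xba,0x56,0x84,0x34,0xb3}
#4 dst[0x22+7] := {0x84,0x34,0x40,0x37,0xba,0x56,0x84}
#5 dst[0x20+6] := {0xb3,0xad,0x8a,0x05,0xba,0x56}
query mem[0x00]=0x31, mem[0x18]=0xb3, mem[0x0c]=0x8a

MEM[0x00,0x18,0x0c] = 31 b3 8a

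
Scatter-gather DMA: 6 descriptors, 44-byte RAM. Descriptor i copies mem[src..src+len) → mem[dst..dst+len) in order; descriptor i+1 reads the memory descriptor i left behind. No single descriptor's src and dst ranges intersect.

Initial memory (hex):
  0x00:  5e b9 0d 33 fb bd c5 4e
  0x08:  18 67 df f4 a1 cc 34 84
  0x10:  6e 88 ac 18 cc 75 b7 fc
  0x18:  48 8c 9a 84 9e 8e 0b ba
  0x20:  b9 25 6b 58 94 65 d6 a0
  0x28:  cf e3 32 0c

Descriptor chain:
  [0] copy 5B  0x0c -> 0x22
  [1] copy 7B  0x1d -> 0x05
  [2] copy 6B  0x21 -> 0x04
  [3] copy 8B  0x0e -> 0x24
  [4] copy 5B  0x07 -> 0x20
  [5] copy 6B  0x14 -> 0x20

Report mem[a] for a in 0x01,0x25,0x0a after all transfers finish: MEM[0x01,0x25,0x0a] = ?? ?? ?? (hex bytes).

MEM[0x01,0x25,0x0a] = b9 8c a1

#0 dst[0x22+5] := {0xa1,0xcc,0x34,0x84,0x6e}
#1 dst[0x05+7] := {0x8e,0x0b,0xba,0xb9,0x25,0xa1,0xcc}
#2 dst[0x04+6] := {0x25,0xa1,0xcc,0x34,0x84,0x6e}
#3 dst[0x24+8] := {0x34,0x84,0x6e,0x88,0xac,0x18,0xcc,0x75}
#4 dst[0x20+5] := {0x34,0x84,0x6e,0xa1,0xcc}
#5 dst[0x20+6] := {0xcc,0x75,0xb7,0xfc,0x48,0x8c}
query mem[0x01]=0xb9, mem[0x25]=0x8c, mem[0x0a]=0xa1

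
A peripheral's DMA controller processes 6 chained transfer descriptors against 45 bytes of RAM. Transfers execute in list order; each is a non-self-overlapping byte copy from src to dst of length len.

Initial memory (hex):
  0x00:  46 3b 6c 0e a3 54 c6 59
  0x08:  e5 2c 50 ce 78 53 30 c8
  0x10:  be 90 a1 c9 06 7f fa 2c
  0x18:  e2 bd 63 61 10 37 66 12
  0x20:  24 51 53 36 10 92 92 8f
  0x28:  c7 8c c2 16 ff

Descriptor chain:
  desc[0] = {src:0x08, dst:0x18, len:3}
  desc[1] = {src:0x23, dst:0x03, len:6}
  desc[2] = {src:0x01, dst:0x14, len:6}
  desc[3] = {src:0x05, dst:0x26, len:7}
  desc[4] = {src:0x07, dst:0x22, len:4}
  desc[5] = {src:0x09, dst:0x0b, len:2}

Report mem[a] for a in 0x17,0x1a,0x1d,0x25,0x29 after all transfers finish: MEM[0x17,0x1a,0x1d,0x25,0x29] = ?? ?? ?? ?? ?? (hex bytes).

D0: mem[0x18..0x1a] <- [e5 2c 50]
D1: mem[0x03..0x08] <- [36 10 92 92 8f c7]
D2: mem[0x14..0x19] <- [3b 6c 36 10 92 92]
D3: mem[0x26..0x2c] <- [92 92 8f c7 2c 50 ce]
D4: mem[0x22..0x25] <- [8f c7 2c 50]
D5: mem[0x0b..0x0c] <- [2c 50]
query mem[0x17]=0x10, mem[0x1a]=0x50, mem[0x1d]=0x37, mem[0x25]=0x50, mem[0x29]=0xc7

MEM[0x17,0x1a,0x1d,0x25,0x29] = 10 50 37 50 c7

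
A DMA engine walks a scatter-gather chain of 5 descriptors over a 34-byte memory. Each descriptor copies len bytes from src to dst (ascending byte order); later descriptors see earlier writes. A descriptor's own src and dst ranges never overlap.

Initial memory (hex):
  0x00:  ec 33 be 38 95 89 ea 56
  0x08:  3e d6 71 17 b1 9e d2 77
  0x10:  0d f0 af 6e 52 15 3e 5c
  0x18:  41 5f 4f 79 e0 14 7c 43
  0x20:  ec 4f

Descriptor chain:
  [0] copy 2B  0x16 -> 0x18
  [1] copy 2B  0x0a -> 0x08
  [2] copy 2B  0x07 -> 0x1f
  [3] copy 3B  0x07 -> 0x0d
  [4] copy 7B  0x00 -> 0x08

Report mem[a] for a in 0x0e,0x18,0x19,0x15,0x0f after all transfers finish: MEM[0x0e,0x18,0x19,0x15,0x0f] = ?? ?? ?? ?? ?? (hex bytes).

MEM[0x0e,0x18,0x19,0x15,0x0f] = ea 3e 5c 15 17

D0: mem[0x18..0x19] <- [3e 5c]
D1: mem[0x08..0x09] <- [71 17]
D2: mem[0x1f..0x20] <- [56 71]
D3: mem[0x0d..0x0f] <- [56 71 17]
D4: mem[0x08..0x0e] <- [ec 33 be 38 95 89 ea]
query mem[0x0e]=0xea, mem[0x18]=0x3e, mem[0x19]=0x5c, mem[0x15]=0x15, mem[0x0f]=0x17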